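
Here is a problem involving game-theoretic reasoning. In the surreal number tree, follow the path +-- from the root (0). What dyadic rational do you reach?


Sign expansion: +--
Rule: track bounds (lo, hi), initially (-inf, +inf). On '+', the current value becomes lo and we move to the simplest number in (value, hi): value + 1 if hi = +inf, otherwise the midpoint (value + hi)/2. On '-', the current value becomes hi and we move to value - 1 if lo = -inf, otherwise the midpoint (lo + value)/2.
Start at 0.
Step 1: sign = +, move right. Bounds: (0, +inf). Value = 1
Step 2: sign = -, move left. Bounds: (0, 1). Value = 1/2
Step 3: sign = -, move left. Bounds: (0, 1/2). Value = 1/4
The surreal number with sign expansion +-- is 1/4.

1/4


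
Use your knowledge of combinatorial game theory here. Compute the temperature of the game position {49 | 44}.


The game is {49 | 44}, a switch {a | b} with numbers a > b.
Cooling {a | b} by t gives {a - t | b + t}, which stops being hot when a - t = b + t, i.e. at t = (a - b)/2. So the temperature of a switch is (a - b)/2.
Temperature = (Left option - Right option) / 2
= (49 - (44)) / 2
= 5 / 2
= 5/2

5/2


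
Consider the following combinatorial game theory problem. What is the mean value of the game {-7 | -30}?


Game = {-7 | -30}, a switch {a | b} with numbers a > b.
Its thermograph has left wall a - t and right wall b + t, which meet at t = (a - b)/2, where both equal (a + b)/2. So the mast (mean value) is at (a + b)/2.
Mean = (-7 + (-30))/2 = -37/2 = -37/2

-37/2


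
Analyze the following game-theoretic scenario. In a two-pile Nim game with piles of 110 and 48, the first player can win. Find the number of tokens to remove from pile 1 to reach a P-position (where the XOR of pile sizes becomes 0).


Piles: 110 and 48
Current XOR: 110 XOR 48 = 94 (non-zero, so this is an N-position).
To make the XOR zero, we need to find a move that balances the piles.
For pile 1 (size 110): target = 110 XOR 94 = 48
We reduce pile 1 from 110 to 48.
Tokens removed: 110 - 48 = 62
Verification: 48 XOR 48 = 0

62


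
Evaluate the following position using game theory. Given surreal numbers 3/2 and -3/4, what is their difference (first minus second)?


x = 3/2, y = -3/4
Converting to common denominator: 4
x = 6/4, y = -3/4
x - y = 3/2 - -3/4 = 9/4

9/4


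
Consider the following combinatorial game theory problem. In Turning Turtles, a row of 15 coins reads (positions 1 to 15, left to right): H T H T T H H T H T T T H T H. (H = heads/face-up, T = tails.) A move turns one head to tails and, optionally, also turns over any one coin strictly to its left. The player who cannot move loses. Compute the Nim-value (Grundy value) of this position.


Coins: H T H T T H H T H T T T H T H
Key fact: a single head at position k behaves exactly like a Nim heap of size k (turning it to T and optionally flipping a coin at j < k corresponds to moving the heap from k to j, or to 0), and heads combine as a disjunctive sum (two heads at the same place would cancel, matching j XOR j = 0). So the Nim-value is the XOR of the 1-indexed positions of the heads.
Face-up positions (1-indexed): [1, 3, 6, 7, 9, 13, 15]
XOR 0 with 1: 0 XOR 1 = 1
XOR 1 with 3: 1 XOR 3 = 2
XOR 2 with 6: 2 XOR 6 = 4
XOR 4 with 7: 4 XOR 7 = 3
XOR 3 with 9: 3 XOR 9 = 10
XOR 10 with 13: 10 XOR 13 = 7
XOR 7 with 15: 7 XOR 15 = 8
Nim-value = 8

8


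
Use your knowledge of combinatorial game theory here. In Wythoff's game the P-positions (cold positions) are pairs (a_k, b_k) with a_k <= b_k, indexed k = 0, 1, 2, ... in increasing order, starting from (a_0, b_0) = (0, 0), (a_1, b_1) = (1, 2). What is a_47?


By Wythoff's theorem, a_k = floor(k * phi) and b_k = floor(k * phi^2) = a_k + k, where phi = (1 + sqrt(5))/2 is the golden ratio.
phi = (1 + sqrt(5))/2 = 1.618034
k = 47
k * phi = 47 * 1.618034 = 76.047597
a_47 = floor(k * phi) = 76

76


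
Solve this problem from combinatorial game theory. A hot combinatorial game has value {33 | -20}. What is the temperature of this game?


The game is {33 | -20}, a switch {a | b} with numbers a > b.
Cooling {a | b} by t gives {a - t | b + t}, which stops being hot when a - t = b + t, i.e. at t = (a - b)/2. So the temperature of a switch is (a - b)/2.
Temperature = (Left option - Right option) / 2
= (33 - (-20)) / 2
= 53 / 2
= 53/2

53/2


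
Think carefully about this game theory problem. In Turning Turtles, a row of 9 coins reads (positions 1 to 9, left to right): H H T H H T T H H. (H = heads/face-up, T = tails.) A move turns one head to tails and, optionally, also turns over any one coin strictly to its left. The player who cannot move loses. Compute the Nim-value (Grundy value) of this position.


Coins: H H T H H T T H H
Key fact: a single head at position k behaves exactly like a Nim heap of size k (turning it to T and optionally flipping a coin at j < k corresponds to moving the heap from k to j, or to 0), and heads combine as a disjunctive sum (two heads at the same place would cancel, matching j XOR j = 0). So the Nim-value is the XOR of the 1-indexed positions of the heads.
Face-up positions (1-indexed): [1, 2, 4, 5, 8, 9]
XOR 0 with 1: 0 XOR 1 = 1
XOR 1 with 2: 1 XOR 2 = 3
XOR 3 with 4: 3 XOR 4 = 7
XOR 7 with 5: 7 XOR 5 = 2
XOR 2 with 8: 2 XOR 8 = 10
XOR 10 with 9: 10 XOR 9 = 3
Nim-value = 3

3


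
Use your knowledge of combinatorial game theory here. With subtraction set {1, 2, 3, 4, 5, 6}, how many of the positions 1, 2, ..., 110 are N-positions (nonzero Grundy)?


Subtraction set S = {1, 2, 3, 4, 5, 6}, so G(n) = n mod 7.
G(n) = 0 when n is a multiple of 7.
Multiples of 7 in [1, 110]: 15
N-positions (nonzero Grundy) = 110 - 15 = 95

95


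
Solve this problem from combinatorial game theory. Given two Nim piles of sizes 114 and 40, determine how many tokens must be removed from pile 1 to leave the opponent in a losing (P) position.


Piles: 114 and 40
Current XOR: 114 XOR 40 = 90 (non-zero, so this is an N-position).
To make the XOR zero, we need to find a move that balances the piles.
For pile 1 (size 114): target = 114 XOR 90 = 40
We reduce pile 1 from 114 to 40.
Tokens removed: 114 - 40 = 74
Verification: 40 XOR 40 = 0

74


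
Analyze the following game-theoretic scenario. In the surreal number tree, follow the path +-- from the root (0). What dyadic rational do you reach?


Sign expansion: +--
Rule: track bounds (lo, hi), initially (-inf, +inf). On '+', the current value becomes lo and we move to the simplest number in (value, hi): value + 1 if hi = +inf, otherwise the midpoint (value + hi)/2. On '-', the current value becomes hi and we move to value - 1 if lo = -inf, otherwise the midpoint (lo + value)/2.
Start at 0.
Step 1: sign = +, move right. Bounds: (0, +inf). Value = 1
Step 2: sign = -, move left. Bounds: (0, 1). Value = 1/2
Step 3: sign = -, move left. Bounds: (0, 1/2). Value = 1/4
The surreal number with sign expansion +-- is 1/4.

1/4


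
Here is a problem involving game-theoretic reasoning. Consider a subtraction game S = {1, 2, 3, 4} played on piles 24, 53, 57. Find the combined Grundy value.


Subtraction set: {1, 2, 3, 4}
For this subtraction set, G(n) = n mod 5 (period = max + 1 = 5).
Pile 1 (size 24): G(24) = 24 mod 5 = 4
Pile 2 (size 53): G(53) = 53 mod 5 = 3
Pile 3 (size 57): G(57) = 57 mod 5 = 2
Total Grundy value = XOR of all: 4 XOR 3 XOR 2 = 5

5


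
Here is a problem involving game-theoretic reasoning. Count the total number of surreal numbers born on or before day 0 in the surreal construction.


Day 0: {|} = 0 is born. Count = 1.
Day n: the number of surreal numbers born by day n is 2^(n+1) - 1.
By day 0: 2^1 - 1 = 1
By day 0: 1 surreal numbers.

1


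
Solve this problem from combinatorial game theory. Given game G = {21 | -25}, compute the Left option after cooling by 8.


Original game: {21 | -25} (a switch {a | b} with a > b).
Cooling by t (for t below the temperature (a - b)/2 = 23) taxes each move by t: {a | b} cooled by t is {a - t | b + t}.
Cooling amount: t = 8
Cooled Left option: 21 - 8 = 13
Cooled Right option: -25 + 8 = -17
Cooled game: {13 | -17}
Left option = 13

13


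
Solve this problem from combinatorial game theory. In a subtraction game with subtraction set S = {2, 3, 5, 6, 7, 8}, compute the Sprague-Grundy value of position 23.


The subtraction set is S = {2, 3, 5, 6, 7, 8}.
G(k) = mex{ G(k - s) : s in S, s <= k }. We compute iteratively: G(0) = 0.
G(1) = mex({}) = 0
G(2) = mex({0}) = 1
G(3) = mex({0}) = 1
G(4) = mex({0, 1}) = 2
G(5) = mex({0, 1}) = 2
G(6) = mex({0, 1, 2}) = 3
G(7) = mex({0, 1, 2}) = 3
G(8) = mex({0, 1, 2, 3}) = 4
G(9) = mex({0, 1, 2, 3}) = 4
G(10) = mex({1, 2, 3, 4}) = 0
G(11) = mex({1, 2, 3, 4}) = 0
G(12) = mex({0, 2, 3, 4}) = 1
G(13) = mex({0, 2, 3, 4}) = 1
G(14) = mex({0, 1, 3, 4}) = 2
G(15) = mex({0, 1, 3, 4}) = 2
G(16) = mex({0, 1, 2, 4}) = 3
G(17) = mex({0, 1, 2, 4}) = 3
Observe that G(10)..G(17) = 0, 0, 1, 1, 2, 2, 3, 3 repeats G(0)..G(7) = 0, 0, 1, 1, 2, 2, 3, 3.
For k >= max(S) = 8, G(k) is determined by the previous 8 values G(k-8)..G(k-1); a window of 8 consecutive values has recurred shifted by 10, so by induction G(k + 10) = G(k) for all k >= 0: the sequence is periodic from the start with period 10.
One period: G(0..9) = 0, 0, 1, 1, 2, 2, 3, 3, 4, 4.
23 mod 10 = 3, so G(23) = G(3) = 1.

1


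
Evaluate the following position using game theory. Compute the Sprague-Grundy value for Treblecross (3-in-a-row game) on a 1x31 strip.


Treblecross: place X on empty cells; 3-in-a-row wins.
Playing within two cells of an existing X lets the opponent win at once, so sensible play treats the cells i-2..i+2 around each X as dead. The player left with no safe cell loses, so this is a normal-play take-away game on strips of safe cells.
Placing X at cell i (0-indexed) of a strip of k safe cells leaves independent strips of sizes max(0, i-2) and max(0, k-i-3). Hence G(k) = mex{ G(max(0,i-2)) XOR G(max(0,k-i-3)) : 0 <= i < k }, with G(0) = 0.
G(1): splits (0,0):0^0=0 -> mex({0}) = 1
G(2): splits (0,0):0^0=0 -> mex({0}) = 1
G(3): splits (0,0):0^0=0 -> mex({0}) = 1
G(4): splits (0,1):0^1=1 (0,0):0^0=0 -> mex({0, 1}) = 2
G(5): splits (0,2):0^1=1 (0,1):0^1=1 (0,0):0^0=0 -> mex({0, 1}) = 2
G(6) = mex({1}) = 0
G(7) = mex({0, 1, 2}) = 3
G(8) = mex({0, 1, 2}) = 3
G(9) = mex({0, 2}) = 1
G(10) = mex({0, 2, 3}) = 1
G(11) = mex({0, 3}) = 1
G(12) = mex({1, 3}) = 0
G(13) = mex({0, 1, 2, 3}) = 4
G(14) = mex({0, 1, 2}) = 3
G(15) = mex({0, 1, 2}) = 3
G(16) = mex({0, 1, 2, 4}) = 3
G(17) = mex({0, 1, 3, 4}) = 2
G(18) = mex({0, 1, 3, 4}) = 2
G(19) = mex({0, 1, 3, 5}) = 2
G(20) = mex({0, 1, 2, 3, 5}) = 4
G(21) = mex({0, 1, 2, 3, 5}) = 4
G(22) = mex({1, 2, 6}) = 0
G(23) = mex({0, 1, 2, 3, 4, 6}) = 5
G(24) = mex({0, 1, 2, 3, 4}) = 5
G(25) = mex({0, 1, 3, 4, 7}) = 2
G(26) = mex({0, 1, 3, 4, 5, 7}) = 2
G(27) = mex({0, 1, 3, 5}) = 2
G(28) = mex({0, 1, 2, 5}) = 3
G(29) = mex({0, 1, 2, 4, 5, 6}) = 3
G(30) = mex({1, 2, 4, 6}) = 0
G(31) = mex({0, 1, 2, 3, 4, 6}) = 5
Therefore G(31) = 5.

5


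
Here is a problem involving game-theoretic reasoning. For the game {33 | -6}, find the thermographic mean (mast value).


Game = {33 | -6}, a switch {a | b} with numbers a > b.
Its thermograph has left wall a - t and right wall b + t, which meet at t = (a - b)/2, where both equal (a + b)/2. So the mast (mean value) is at (a + b)/2.
Mean = (33 + (-6))/2 = 27/2 = 27/2

27/2


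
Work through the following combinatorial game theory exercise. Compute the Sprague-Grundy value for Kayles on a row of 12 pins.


Kayles: a move removes 1 or 2 adjacent pins from a contiguous row.
Removing pins from a row of k leaves two independent rows (a, b) with a + b = k - 1 (one pin) or a + b = k - 2 (two pins); an end removal gives a = 0.
By Sprague-Grundy, G(k) = mex{ G(a) XOR G(b) } over all these splits. G(0) = 0.
G(1): splits (0,0):0^0=0 -> mex({0}) = 1
G(2): splits (0,1):0^1=1 (0,0):0^0=0 -> mex({0, 1}) = 2
G(3): splits (0,2):0^2=2 (1,1):1^1=0 (0,1):0^1=1 -> mex({0, 1, 2}) = 3
G(4): splits (0,3):0^3=3 (1,2):1^2=3 (0,2):0^2=2 (1,1):1^1=0 -> mex({0, 2, 3}) = 1
G(5): splits (0,4):0^1=1 (1,3):1^3=2 (2,2):2^2=0 (0,3):0^3=3 (1,2):1^2=3 -> mex({0, 1, 2, 3}) = 4
G(6) = mex({0, 1, 2, 4}) = 3
G(7) = mex({0, 1, 3, 4, 5}) = 2
G(8) = mex({0, 2, 3, 5, 6}) = 1
G(9) = mex({0, 1, 2, 3, 6, 7}) = 4
G(10) = mex({0, 1, 3, 4, 5, 7}) = 2
G(11) = mex({0, 1, 2, 3, 4, 5}) = 6
G(12) = mex({0, 1, 2, 3, 5, 6, 7}) = 4
Therefore G(12) = 4.

4


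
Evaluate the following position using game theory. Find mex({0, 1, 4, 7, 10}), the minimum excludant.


Set = {0, 1, 4, 7, 10}
0 is in the set.
1 is in the set.
2 is NOT in the set. This is the mex.
mex = 2

2


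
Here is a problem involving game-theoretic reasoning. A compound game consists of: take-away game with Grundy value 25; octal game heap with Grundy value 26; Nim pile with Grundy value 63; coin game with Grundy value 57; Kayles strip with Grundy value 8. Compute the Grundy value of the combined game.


By the Sprague-Grundy theorem, the Grundy value of a sum of games is the XOR of individual Grundy values.
take-away game: Grundy value = 25. Running XOR: 0 XOR 25 = 25
octal game heap: Grundy value = 26. Running XOR: 25 XOR 26 = 3
Nim pile: Grundy value = 63. Running XOR: 3 XOR 63 = 60
coin game: Grundy value = 57. Running XOR: 60 XOR 57 = 5
Kayles strip: Grundy value = 8. Running XOR: 5 XOR 8 = 13
The combined Grundy value is 13.

13


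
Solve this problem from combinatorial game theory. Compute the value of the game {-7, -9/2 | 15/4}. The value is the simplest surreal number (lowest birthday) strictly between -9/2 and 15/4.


Left options: {-7, -9/2}, max = -9/2
Right options: {15/4}, min = 15/4
All options are numbers and max(Left) < min(Right), so by the simplicity theorem the value is the simplest (earliest-born) number strictly between -9/2 and 15/4.
Integers -4 through 3 all lie strictly between -9/2 and 15/4.
Among integers, the simplest (lowest birthday = smallest |n|; 0 is born on day 0, +-n on day n) is 0.
No non-integer in the interval can be simpler: if x is a non-integer in the interval, then floor(x) or ceil(x) also lies in the interval (the interval contains an integer), and both are proper prefixes of x's sign expansion, i.e. born earlier. So the game value is 0.
Game value = 0

0


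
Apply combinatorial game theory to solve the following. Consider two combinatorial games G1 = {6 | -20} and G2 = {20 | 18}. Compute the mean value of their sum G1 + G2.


G1 = {6 | -20}, G2 = {20 | 18}
Each is a switch {a | b} with numbers a > b; its mean value is (a + b)/2, and mean value is additive over game sums: m(G1 + G2) = m(G1) + m(G2).
Mean of G1 = (6 + (-20))/2 = -14/2 = -7
Mean of G2 = (20 + (18))/2 = 38/2 = 19
Mean of G1 + G2 = -7 + 19 = 12

12


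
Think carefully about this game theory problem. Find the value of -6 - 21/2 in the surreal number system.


x = -6, y = 21/2
Converting to common denominator: 2
x = -12/2, y = 21/2
x - y = -6 - 21/2 = -33/2

-33/2


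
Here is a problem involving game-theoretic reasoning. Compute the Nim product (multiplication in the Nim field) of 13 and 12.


Nim multiplication is bilinear over XOR: (u XOR v) * w = (u*w) XOR (v*w).
So we split each operand into its bit components and XOR the pairwise Nim products.
13 = 1 + 4 + 8 (as XOR of powers of 2).
12 = 4 + 8 (as XOR of powers of 2).
Using the standard Nim-product table on single bits:
  2*2 = 3,   2*4 = 8,   2*8 = 12,
  4*4 = 6,   4*8 = 11,  8*8 = 13,
and  1*x = x (identity), k*l = l*k (commutative).
Pairwise Nim products:
  1 * 4 = 4
  1 * 8 = 8
  4 * 4 = 6
  4 * 8 = 11
  8 * 4 = 11
  8 * 8 = 13
XOR them: 4 XOR 8 XOR 6 XOR 11 XOR 11 XOR 13 = 7.
Result: 13 * 12 = 7 (in Nim).

7


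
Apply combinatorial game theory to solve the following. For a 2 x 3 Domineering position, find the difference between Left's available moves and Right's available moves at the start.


Board is 2 x 3 (rows x cols).
Left (vertical) placements: (rows-1) * cols = 1 * 3 = 3
Right (horizontal) placements: rows * (cols-1) = 2 * 2 = 4
Advantage = Left - Right = 3 - 4 = -1

-1


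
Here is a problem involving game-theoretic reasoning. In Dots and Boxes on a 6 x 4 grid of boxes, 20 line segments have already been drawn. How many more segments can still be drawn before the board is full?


Grid: 6 x 4 boxes, i.e. 7 rows and 5 columns of dots.
Horizontal edges: (rows + 1) * cols = 7 * 4 = 28
Vertical edges: rows * (cols + 1) = 6 * 5 = 30
Total edges: 28 + 30 = 58
Edges drawn: 20
Remaining: 58 - 20 = 38

38


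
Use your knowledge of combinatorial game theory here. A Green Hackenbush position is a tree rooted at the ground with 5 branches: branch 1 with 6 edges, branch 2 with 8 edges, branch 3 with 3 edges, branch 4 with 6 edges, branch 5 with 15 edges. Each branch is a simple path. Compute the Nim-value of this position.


The tree has 5 branches from the ground vertex.
In Green Hackenbush, the Nim-value of a simple path of length k is k.
Branch 1: length 6, Nim-value = 6
Branch 2: length 8, Nim-value = 8
Branch 3: length 3, Nim-value = 3
Branch 4: length 6, Nim-value = 6
Branch 5: length 15, Nim-value = 15
Total Nim-value = XOR of all branch values:
0 XOR 6 = 6
6 XOR 8 = 14
14 XOR 3 = 13
13 XOR 6 = 11
11 XOR 15 = 4
Nim-value of the tree = 4

4


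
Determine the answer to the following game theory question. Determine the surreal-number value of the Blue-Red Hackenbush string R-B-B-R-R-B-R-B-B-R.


Edges (from ground): R-B-B-R-R-B-R-B-B-R
By Berlekamp's sign-expansion rule, a Blue-Red Hackenbush stalk has the value of the surreal number whose sign sequence is the edge sequence with B -> + and R -> -.
Sign sequence: -++--+-++-
Trace the sign expansion in the surreal number tree, starting from 0:
Edge 1: R (sign -) -> bounds (-inf, 0), value = -1
Edge 2: B (sign +) -> bounds (-1, 0), value = -1/2
Edge 3: B (sign +) -> bounds (-1/2, 0), value = -1/4
Edge 4: R (sign -) -> bounds (-1/2, -1/4), value = -3/8
Edge 5: R (sign -) -> bounds (-1/2, -3/8), value = -7/16
Edge 6: B (sign +) -> bounds (-7/16, -3/8), value = -13/32
Edge 7: R (sign -) -> bounds (-7/16, -13/32), value = -27/64
Edge 8: B (sign +) -> bounds (-27/64, -13/32), value = -53/128
Edge 9: B (sign +) -> bounds (-53/128, -13/32), value = -105/256
Edge 10: R (sign -) -> bounds (-53/128, -105/256), value = -211/512
Game value = -211/512

-211/512


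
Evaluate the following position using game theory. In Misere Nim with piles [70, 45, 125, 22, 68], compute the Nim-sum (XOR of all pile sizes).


We need the XOR (exclusive or) of all pile sizes.
After XOR-ing pile 1 (size 70): 0 XOR 70 = 70
After XOR-ing pile 2 (size 45): 70 XOR 45 = 107
After XOR-ing pile 3 (size 125): 107 XOR 125 = 22
After XOR-ing pile 4 (size 22): 22 XOR 22 = 0
After XOR-ing pile 5 (size 68): 0 XOR 68 = 68
The Nim-value of this position is 68.

68


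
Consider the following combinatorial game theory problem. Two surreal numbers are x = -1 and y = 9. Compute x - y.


x = -1, y = 9
x - y = -1 - 9 = -10

-10


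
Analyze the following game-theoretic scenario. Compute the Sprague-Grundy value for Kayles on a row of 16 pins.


Kayles: a move removes 1 or 2 adjacent pins from a contiguous row.
Removing pins from a row of k leaves two independent rows (a, b) with a + b = k - 1 (one pin) or a + b = k - 2 (two pins); an end removal gives a = 0.
By Sprague-Grundy, G(k) = mex{ G(a) XOR G(b) } over all these splits. G(0) = 0.
G(1): splits (0,0):0^0=0 -> mex({0}) = 1
G(2): splits (0,1):0^1=1 (0,0):0^0=0 -> mex({0, 1}) = 2
G(3): splits (0,2):0^2=2 (1,1):1^1=0 (0,1):0^1=1 -> mex({0, 1, 2}) = 3
G(4): splits (0,3):0^3=3 (1,2):1^2=3 (0,2):0^2=2 (1,1):1^1=0 -> mex({0, 2, 3}) = 1
G(5): splits (0,4):0^1=1 (1,3):1^3=2 (2,2):2^2=0 (0,3):0^3=3 (1,2):1^2=3 -> mex({0, 1, 2, 3}) = 4
G(6) = mex({0, 1, 2, 4}) = 3
G(7) = mex({0, 1, 3, 4, 5}) = 2
G(8) = mex({0, 2, 3, 5, 6}) = 1
G(9) = mex({0, 1, 2, 3, 6, 7}) = 4
G(10) = mex({0, 1, 3, 4, 5, 7}) = 2
G(11) = mex({0, 1, 2, 3, 4, 5}) = 6
G(12) = mex({0, 1, 2, 3, 5, 6, 7}) = 4
G(13) = mex({0, 2, 3, 4, 6, 7}) = 1
G(14) = mex({0, 1, 4, 5, 6, 7}) = 2
G(15) = mex({0, 1, 2, 3, 4, 5, 6}) = 7
G(16) = mex({0, 2, 3, 5, 6, 7}) = 1
Therefore G(16) = 1.

1


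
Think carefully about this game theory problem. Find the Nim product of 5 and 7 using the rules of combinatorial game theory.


Nim multiplication is bilinear over XOR: (u XOR v) * w = (u*w) XOR (v*w).
So we split each operand into its bit components and XOR the pairwise Nim products.
5 = 1 + 4 (as XOR of powers of 2).
7 = 1 + 2 + 4 (as XOR of powers of 2).
Using the standard Nim-product table on single bits:
  2*2 = 3,   2*4 = 8,   2*8 = 12,
  4*4 = 6,   4*8 = 11,  8*8 = 13,
and  1*x = x (identity), k*l = l*k (commutative).
Pairwise Nim products:
  1 * 1 = 1
  1 * 2 = 2
  1 * 4 = 4
  4 * 1 = 4
  4 * 2 = 8
  4 * 4 = 6
XOR them: 1 XOR 2 XOR 4 XOR 4 XOR 8 XOR 6 = 13.
Result: 5 * 7 = 13 (in Nim).

13


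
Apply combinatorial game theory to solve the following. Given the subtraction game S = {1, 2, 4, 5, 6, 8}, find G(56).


The subtraction set is S = {1, 2, 4, 5, 6, 8}.
G(k) = mex{ G(k - s) : s in S, s <= k }. We compute iteratively: G(0) = 0.
G(1) = mex({0}) = 1
G(2) = mex({0, 1}) = 2
G(3) = mex({1, 2}) = 0
G(4) = mex({0, 2}) = 1
G(5) = mex({0, 1}) = 2
G(6) = mex({0, 1, 2}) = 3
G(7) = mex({0, 1, 2, 3}) = 4
G(8) = mex({0, 1, 2, 3, 4}) = 5
G(9) = mex({0, 1, 2, 4, 5}) = 3
G(10) = mex({1, 2, 3, 5}) = 0
G(11) = mex({0, 2, 3, 4}) = 1
G(12) = mex({0, 1, 3, 4, 5}) = 2
G(13) = mex({1, 2, 3, 4, 5}) = 0
G(14) = mex({0, 2, 3, 5}) = 1
G(15) = mex({0, 1, 3, 4}) = 2
G(16) = mex({0, 1, 2, 5}) = 3
G(17) = mex({0, 1, 2, 3}) = 4
Observe that G(10)..G(17) = 0, 1, 2, 0, 1, 2, 3, 4 repeats G(0)..G(7) = 0, 1, 2, 0, 1, 2, 3, 4.
For k >= max(S) = 8, G(k) is determined by the previous 8 values G(k-8)..G(k-1); a window of 8 consecutive values has recurred shifted by 10, so by induction G(k + 10) = G(k) for all k >= 0: the sequence is periodic from the start with period 10.
One period: G(0..9) = 0, 1, 2, 0, 1, 2, 3, 4, 5, 3.
56 mod 10 = 6, so G(56) = G(6) = 3.

3


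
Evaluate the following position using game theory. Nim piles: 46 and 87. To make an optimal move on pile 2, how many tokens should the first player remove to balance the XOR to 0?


Piles: 46 and 87
Current XOR: 46 XOR 87 = 121 (non-zero, so this is an N-position).
To make the XOR zero, we need to find a move that balances the piles.
For pile 2 (size 87): target = 87 XOR 121 = 46
We reduce pile 2 from 87 to 46.
Tokens removed: 87 - 46 = 41
Verification: 46 XOR 46 = 0

41


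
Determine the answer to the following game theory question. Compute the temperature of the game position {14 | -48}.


The game is {14 | -48}, a switch {a | b} with numbers a > b.
Cooling {a | b} by t gives {a - t | b + t}, which stops being hot when a - t = b + t, i.e. at t = (a - b)/2. So the temperature of a switch is (a - b)/2.
Temperature = (Left option - Right option) / 2
= (14 - (-48)) / 2
= 62 / 2
= 31

31


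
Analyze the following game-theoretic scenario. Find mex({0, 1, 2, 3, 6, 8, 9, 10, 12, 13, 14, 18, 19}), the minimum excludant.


Set = {0, 1, 2, 3, 6, 8, 9, 10, 12, 13, 14, 18, 19}
0 is in the set.
1 is in the set.
2 is in the set.
3 is in the set.
4 is NOT in the set. This is the mex.
mex = 4

4


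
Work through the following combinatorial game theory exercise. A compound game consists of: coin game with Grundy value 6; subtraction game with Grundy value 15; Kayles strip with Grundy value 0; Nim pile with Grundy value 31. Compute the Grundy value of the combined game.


By the Sprague-Grundy theorem, the Grundy value of a sum of games is the XOR of individual Grundy values.
coin game: Grundy value = 6. Running XOR: 0 XOR 6 = 6
subtraction game: Grundy value = 15. Running XOR: 6 XOR 15 = 9
Kayles strip: Grundy value = 0. Running XOR: 9 XOR 0 = 9
Nim pile: Grundy value = 31. Running XOR: 9 XOR 31 = 22
The combined Grundy value is 22.

22


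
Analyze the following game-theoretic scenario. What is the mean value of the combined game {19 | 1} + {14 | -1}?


G1 = {19 | 1}, G2 = {14 | -1}
Each is a switch {a | b} with numbers a > b; its mean value is (a + b)/2, and mean value is additive over game sums: m(G1 + G2) = m(G1) + m(G2).
Mean of G1 = (19 + (1))/2 = 20/2 = 10
Mean of G2 = (14 + (-1))/2 = 13/2 = 13/2
Mean of G1 + G2 = 10 + 13/2 = 33/2

33/2


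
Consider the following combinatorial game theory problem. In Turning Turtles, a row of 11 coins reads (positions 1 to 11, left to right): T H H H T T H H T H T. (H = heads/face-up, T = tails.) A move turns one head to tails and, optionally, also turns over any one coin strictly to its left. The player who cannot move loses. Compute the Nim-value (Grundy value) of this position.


Coins: T H H H T T H H T H T
Key fact: a single head at position k behaves exactly like a Nim heap of size k (turning it to T and optionally flipping a coin at j < k corresponds to moving the heap from k to j, or to 0), and heads combine as a disjunctive sum (two heads at the same place would cancel, matching j XOR j = 0). So the Nim-value is the XOR of the 1-indexed positions of the heads.
Face-up positions (1-indexed): [2, 3, 4, 7, 8, 10]
XOR 0 with 2: 0 XOR 2 = 2
XOR 2 with 3: 2 XOR 3 = 1
XOR 1 with 4: 1 XOR 4 = 5
XOR 5 with 7: 5 XOR 7 = 2
XOR 2 with 8: 2 XOR 8 = 10
XOR 10 with 10: 10 XOR 10 = 0
Nim-value = 0

0


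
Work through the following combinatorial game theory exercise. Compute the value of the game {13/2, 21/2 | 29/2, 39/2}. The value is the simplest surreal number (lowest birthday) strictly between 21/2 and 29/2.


Left options: {13/2, 21/2}, max = 21/2
Right options: {29/2, 39/2}, min = 29/2
All options are numbers and max(Left) < min(Right), so by the simplicity theorem the value is the simplest (earliest-born) number strictly between 21/2 and 29/2.
Integers 11 through 14 all lie strictly between 21/2 and 29/2.
Among integers, the simplest (lowest birthday = smallest |n|; 0 is born on day 0, +-n on day n) is 11.
No non-integer in the interval can be simpler: if x is a non-integer in the interval, then floor(x) or ceil(x) also lies in the interval (the interval contains an integer), and both are proper prefixes of x's sign expansion, i.e. born earlier. So the game value is 11.
Game value = 11

11


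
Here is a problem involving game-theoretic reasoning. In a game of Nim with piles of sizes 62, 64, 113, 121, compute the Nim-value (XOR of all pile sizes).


We need the XOR (exclusive or) of all pile sizes.
After XOR-ing pile 1 (size 62): 0 XOR 62 = 62
After XOR-ing pile 2 (size 64): 62 XOR 64 = 126
After XOR-ing pile 3 (size 113): 126 XOR 113 = 15
After XOR-ing pile 4 (size 121): 15 XOR 121 = 118
The Nim-value of this position is 118.

118


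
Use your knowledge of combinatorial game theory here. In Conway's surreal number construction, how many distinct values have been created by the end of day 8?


Day 0: {|} = 0 is born. Count = 1.
Day n: the number of surreal numbers born by day n is 2^(n+1) - 1.
By day 0: 2^1 - 1 = 1
By day 1: 2^2 - 1 = 3
By day 2: 2^3 - 1 = 7
By day 3: 2^4 - 1 = 15
By day 4: 2^5 - 1 = 31
By day 5: 2^6 - 1 = 63
By day 6: 2^7 - 1 = 127
By day 7: 2^8 - 1 = 255
By day 8: 2^9 - 1 = 511
By day 8: 511 surreal numbers.

511


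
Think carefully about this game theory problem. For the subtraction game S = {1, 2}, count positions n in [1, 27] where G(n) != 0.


Subtraction set S = {1, 2}, so G(n) = n mod 3.
G(n) = 0 when n is a multiple of 3.
Multiples of 3 in [1, 27]: 9
N-positions (nonzero Grundy) = 27 - 9 = 18

18


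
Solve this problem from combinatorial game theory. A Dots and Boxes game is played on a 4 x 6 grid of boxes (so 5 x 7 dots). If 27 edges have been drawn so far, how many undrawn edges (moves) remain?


Grid: 4 x 6 boxes, i.e. 5 rows and 7 columns of dots.
Horizontal edges: (rows + 1) * cols = 5 * 6 = 30
Vertical edges: rows * (cols + 1) = 4 * 7 = 28
Total edges: 30 + 28 = 58
Edges drawn: 27
Remaining: 58 - 27 = 31

31


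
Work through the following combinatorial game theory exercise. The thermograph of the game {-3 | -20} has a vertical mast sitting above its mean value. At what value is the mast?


Game = {-3 | -20}, a switch {a | b} with numbers a > b.
Its thermograph has left wall a - t and right wall b + t, which meet at t = (a - b)/2, where both equal (a + b)/2. So the mast (mean value) is at (a + b)/2.
Mean = (-3 + (-20))/2 = -23/2 = -23/2

-23/2


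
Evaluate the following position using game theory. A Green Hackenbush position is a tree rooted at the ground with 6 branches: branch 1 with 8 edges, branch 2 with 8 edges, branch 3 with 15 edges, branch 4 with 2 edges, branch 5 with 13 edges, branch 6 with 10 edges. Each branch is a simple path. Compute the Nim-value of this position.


The tree has 6 branches from the ground vertex.
In Green Hackenbush, the Nim-value of a simple path of length k is k.
Branch 1: length 8, Nim-value = 8
Branch 2: length 8, Nim-value = 8
Branch 3: length 15, Nim-value = 15
Branch 4: length 2, Nim-value = 2
Branch 5: length 13, Nim-value = 13
Branch 6: length 10, Nim-value = 10
Total Nim-value = XOR of all branch values:
0 XOR 8 = 8
8 XOR 8 = 0
0 XOR 15 = 15
15 XOR 2 = 13
13 XOR 13 = 0
0 XOR 10 = 10
Nim-value of the tree = 10

10


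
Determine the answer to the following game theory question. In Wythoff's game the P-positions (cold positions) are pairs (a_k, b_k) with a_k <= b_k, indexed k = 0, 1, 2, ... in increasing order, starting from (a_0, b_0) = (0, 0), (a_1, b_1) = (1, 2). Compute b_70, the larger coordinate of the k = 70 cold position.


By Wythoff's theorem, a_k = floor(k * phi) and b_k = floor(k * phi^2) = a_k + k, where phi = (1 + sqrt(5))/2 is the golden ratio.
phi = (1 + sqrt(5))/2 = 1.618034
phi^2 = phi + 1 = 2.618034
k = 70
k * phi^2 = 70 * 2.618034 = 183.262379
b_70 = floor(k * phi^2) = 183 (check: a_70 + k = 113 + 70 = 183)

183


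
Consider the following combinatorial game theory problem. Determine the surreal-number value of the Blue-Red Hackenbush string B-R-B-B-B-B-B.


Edges (from ground): B-R-B-B-B-B-B
By Berlekamp's sign-expansion rule, a Blue-Red Hackenbush stalk has the value of the surreal number whose sign sequence is the edge sequence with B -> + and R -> -.
Sign sequence: +-+++++
Trace the sign expansion in the surreal number tree, starting from 0:
Edge 1: B (sign +) -> bounds (0, +inf), value = 1
Edge 2: R (sign -) -> bounds (0, 1), value = 1/2
Edge 3: B (sign +) -> bounds (1/2, 1), value = 3/4
Edge 4: B (sign +) -> bounds (3/4, 1), value = 7/8
Edge 5: B (sign +) -> bounds (7/8, 1), value = 15/16
Edge 6: B (sign +) -> bounds (15/16, 1), value = 31/32
Edge 7: B (sign +) -> bounds (31/32, 1), value = 63/64
Game value = 63/64

63/64


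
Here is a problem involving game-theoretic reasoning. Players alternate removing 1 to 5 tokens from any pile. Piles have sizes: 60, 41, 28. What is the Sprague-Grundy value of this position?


Subtraction set: {1, 2, 3, 4, 5}
For this subtraction set, G(n) = n mod 6 (period = max + 1 = 6).
Pile 1 (size 60): G(60) = 60 mod 6 = 0
Pile 2 (size 41): G(41) = 41 mod 6 = 5
Pile 3 (size 28): G(28) = 28 mod 6 = 4
Total Grundy value = XOR of all: 0 XOR 5 XOR 4 = 1

1


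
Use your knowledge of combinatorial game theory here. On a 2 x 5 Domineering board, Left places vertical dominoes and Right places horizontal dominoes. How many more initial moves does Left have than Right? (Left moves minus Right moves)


Board is 2 x 5 (rows x cols).
Left (vertical) placements: (rows-1) * cols = 1 * 5 = 5
Right (horizontal) placements: rows * (cols-1) = 2 * 4 = 8
Advantage = Left - Right = 5 - 8 = -3

-3


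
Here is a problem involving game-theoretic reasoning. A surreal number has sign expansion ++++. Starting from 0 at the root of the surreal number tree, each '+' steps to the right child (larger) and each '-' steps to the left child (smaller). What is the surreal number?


Sign expansion: ++++
Rule: track bounds (lo, hi), initially (-inf, +inf). On '+', the current value becomes lo and we move to the simplest number in (value, hi): value + 1 if hi = +inf, otherwise the midpoint (value + hi)/2. On '-', the current value becomes hi and we move to value - 1 if lo = -inf, otherwise the midpoint (lo + value)/2.
Start at 0.
Step 1: sign = +, move right. Bounds: (0, +inf). Value = 1
Step 2: sign = +, move right. Bounds: (1, +inf). Value = 2
Step 3: sign = +, move right. Bounds: (2, +inf). Value = 3
Step 4: sign = +, move right. Bounds: (3, +inf). Value = 4
The surreal number with sign expansion ++++ is 4.

4


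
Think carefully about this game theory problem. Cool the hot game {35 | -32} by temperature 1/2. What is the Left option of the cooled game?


Original game: {35 | -32} (a switch {a | b} with a > b).
Cooling by t (for t below the temperature (a - b)/2 = 67/2) taxes each move by t: {a | b} cooled by t is {a - t | b + t}.
Cooling amount: t = 1/2
Cooled Left option: 35 - 1/2 = 69/2
Cooled Right option: -32 + 1/2 = -63/2
Cooled game: {69/2 | -63/2}
Left option = 69/2

69/2


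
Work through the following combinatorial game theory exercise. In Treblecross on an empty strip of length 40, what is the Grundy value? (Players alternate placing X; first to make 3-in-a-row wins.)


Treblecross: place X on empty cells; 3-in-a-row wins.
Playing within two cells of an existing X lets the opponent win at once, so sensible play treats the cells i-2..i+2 around each X as dead. The player left with no safe cell loses, so this is a normal-play take-away game on strips of safe cells.
Placing X at cell i (0-indexed) of a strip of k safe cells leaves independent strips of sizes max(0, i-2) and max(0, k-i-3). Hence G(k) = mex{ G(max(0,i-2)) XOR G(max(0,k-i-3)) : 0 <= i < k }, with G(0) = 0.
G(1): splits (0,0):0^0=0 -> mex({0}) = 1
G(2): splits (0,0):0^0=0 -> mex({0}) = 1
G(3): splits (0,0):0^0=0 -> mex({0}) = 1
G(4): splits (0,1):0^1=1 (0,0):0^0=0 -> mex({0, 1}) = 2
G(5): splits (0,2):0^1=1 (0,1):0^1=1 (0,0):0^0=0 -> mex({0, 1}) = 2
G(6) = mex({1}) = 0
G(7) = mex({0, 1, 2}) = 3
G(8) = mex({0, 1, 2}) = 3
G(9) = mex({0, 2}) = 1
G(10) = mex({0, 2, 3}) = 1
G(11) = mex({0, 3}) = 1
G(12) = mex({1, 3}) = 0
G(13) = mex({0, 1, 2, 3}) = 4
G(14) = mex({0, 1, 2}) = 3
G(15) = mex({0, 1, 2}) = 3
G(16) = mex({0, 1, 2, 4}) = 3
G(17) = mex({0, 1, 3, 4}) = 2
G(18) = mex({0, 1, 3, 4}) = 2
G(19) = mex({0, 1, 3, 5}) = 2
G(20) = mex({0, 1, 2, 3, 5}) = 4
G(21) = mex({0, 1, 2, 3, 5}) = 4
G(22) = mex({1, 2, 6}) = 0
G(23) = mex({0, 1, 2, 3, 4, 6}) = 5
G(24) = mex({0, 1, 2, 3, 4}) = 5
G(25) = mex({0, 1, 3, 4, 7}) = 2
G(26) = mex({0, 1, 3, 4, 5, 7}) = 2
G(27) = mex({0, 1, 3, 5}) = 2
G(28) = mex({0, 1, 2, 5}) = 3
G(29) = mex({0, 1, 2, 4, 5, 6}) = 3
G(30) = mex({1, 2, 4, 6}) = 0
G(31) = mex({0, 1, 2, 3, 4, 6}) = 5
G(32) = mex({1, 2, 3, 4, 7}) = 0
G(33) = mex({0, 3, 7}) = 1
G(34) = mex({0, 2, 3, 5, 7}) = 1
G(35) = mex({0, 2, 3, 5, 6}) = 1
G(36) = mex({0, 1, 2, 5, 6}) = 3
G(37) = mex({0, 1, 2, 4, 5, 6}) = 3
G(38) = mex({0, 1, 2, 4}) = 3
G(39) = mex({0, 1, 2, 3, 4, 7}) = 5
G(40) = mex({0, 1, 2, 3, 4, 5, 7}) = 6
Therefore G(40) = 6.

6


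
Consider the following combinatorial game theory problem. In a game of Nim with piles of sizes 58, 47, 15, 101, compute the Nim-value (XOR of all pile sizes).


We need the XOR (exclusive or) of all pile sizes.
After XOR-ing pile 1 (size 58): 0 XOR 58 = 58
After XOR-ing pile 2 (size 47): 58 XOR 47 = 21
After XOR-ing pile 3 (size 15): 21 XOR 15 = 26
After XOR-ing pile 4 (size 101): 26 XOR 101 = 127
The Nim-value of this position is 127.

127


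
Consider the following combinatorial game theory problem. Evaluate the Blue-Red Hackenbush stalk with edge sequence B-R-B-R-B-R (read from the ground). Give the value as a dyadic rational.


Edges (from ground): B-R-B-R-B-R
By Berlekamp's sign-expansion rule, a Blue-Red Hackenbush stalk has the value of the surreal number whose sign sequence is the edge sequence with B -> + and R -> -.
Sign sequence: +-+-+-
Trace the sign expansion in the surreal number tree, starting from 0:
Edge 1: B (sign +) -> bounds (0, +inf), value = 1
Edge 2: R (sign -) -> bounds (0, 1), value = 1/2
Edge 3: B (sign +) -> bounds (1/2, 1), value = 3/4
Edge 4: R (sign -) -> bounds (1/2, 3/4), value = 5/8
Edge 5: B (sign +) -> bounds (5/8, 3/4), value = 11/16
Edge 6: R (sign -) -> bounds (5/8, 11/16), value = 21/32
Game value = 21/32

21/32


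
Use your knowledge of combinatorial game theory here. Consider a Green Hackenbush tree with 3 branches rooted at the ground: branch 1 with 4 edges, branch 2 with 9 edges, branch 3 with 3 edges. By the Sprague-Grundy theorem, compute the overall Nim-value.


The tree has 3 branches from the ground vertex.
In Green Hackenbush, the Nim-value of a simple path of length k is k.
Branch 1: length 4, Nim-value = 4
Branch 2: length 9, Nim-value = 9
Branch 3: length 3, Nim-value = 3
Total Nim-value = XOR of all branch values:
0 XOR 4 = 4
4 XOR 9 = 13
13 XOR 3 = 14
Nim-value of the tree = 14

14


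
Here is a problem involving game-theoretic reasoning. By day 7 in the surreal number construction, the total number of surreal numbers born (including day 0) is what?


Day 0: {|} = 0 is born. Count = 1.
Day n: the number of surreal numbers born by day n is 2^(n+1) - 1.
By day 0: 2^1 - 1 = 1
By day 1: 2^2 - 1 = 3
By day 2: 2^3 - 1 = 7
By day 3: 2^4 - 1 = 15
By day 4: 2^5 - 1 = 31
By day 5: 2^6 - 1 = 63
By day 6: 2^7 - 1 = 127
By day 7: 2^8 - 1 = 255
By day 7: 255 surreal numbers.

255


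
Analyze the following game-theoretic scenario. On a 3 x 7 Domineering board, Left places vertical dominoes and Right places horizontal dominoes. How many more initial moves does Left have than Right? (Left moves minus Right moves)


Board is 3 x 7 (rows x cols).
Left (vertical) placements: (rows-1) * cols = 2 * 7 = 14
Right (horizontal) placements: rows * (cols-1) = 3 * 6 = 18
Advantage = Left - Right = 14 - 18 = -4

-4


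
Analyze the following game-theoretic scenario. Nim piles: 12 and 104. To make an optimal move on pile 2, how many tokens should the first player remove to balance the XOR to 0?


Piles: 12 and 104
Current XOR: 12 XOR 104 = 100 (non-zero, so this is an N-position).
To make the XOR zero, we need to find a move that balances the piles.
For pile 2 (size 104): target = 104 XOR 100 = 12
We reduce pile 2 from 104 to 12.
Tokens removed: 104 - 12 = 92
Verification: 12 XOR 12 = 0

92


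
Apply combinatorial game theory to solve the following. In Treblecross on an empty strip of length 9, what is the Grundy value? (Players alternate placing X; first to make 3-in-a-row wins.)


Treblecross: place X on empty cells; 3-in-a-row wins.
Playing within two cells of an existing X lets the opponent win at once, so sensible play treats the cells i-2..i+2 around each X as dead. The player left with no safe cell loses, so this is a normal-play take-away game on strips of safe cells.
Placing X at cell i (0-indexed) of a strip of k safe cells leaves independent strips of sizes max(0, i-2) and max(0, k-i-3). Hence G(k) = mex{ G(max(0,i-2)) XOR G(max(0,k-i-3)) : 0 <= i < k }, with G(0) = 0.
G(1): splits (0,0):0^0=0 -> mex({0}) = 1
G(2): splits (0,0):0^0=0 -> mex({0}) = 1
G(3): splits (0,0):0^0=0 -> mex({0}) = 1
G(4): splits (0,1):0^1=1 (0,0):0^0=0 -> mex({0, 1}) = 2
G(5): splits (0,2):0^1=1 (0,1):0^1=1 (0,0):0^0=0 -> mex({0, 1}) = 2
G(6) = mex({1}) = 0
G(7) = mex({0, 1, 2}) = 3
G(8) = mex({0, 1, 2}) = 3
G(9) = mex({0, 2}) = 1
Therefore G(9) = 1.

1


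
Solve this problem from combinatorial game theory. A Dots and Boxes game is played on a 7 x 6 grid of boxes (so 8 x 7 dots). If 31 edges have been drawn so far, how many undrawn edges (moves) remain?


Grid: 7 x 6 boxes, i.e. 8 rows and 7 columns of dots.
Horizontal edges: (rows + 1) * cols = 8 * 6 = 48
Vertical edges: rows * (cols + 1) = 7 * 7 = 49
Total edges: 48 + 49 = 97
Edges drawn: 31
Remaining: 97 - 31 = 66

66


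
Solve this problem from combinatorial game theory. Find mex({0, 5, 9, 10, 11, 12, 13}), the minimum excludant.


Set = {0, 5, 9, 10, 11, 12, 13}
0 is in the set.
1 is NOT in the set. This is the mex.
mex = 1

1


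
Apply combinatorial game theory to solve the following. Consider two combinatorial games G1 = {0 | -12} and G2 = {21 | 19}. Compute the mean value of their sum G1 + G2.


G1 = {0 | -12}, G2 = {21 | 19}
Each is a switch {a | b} with numbers a > b; its mean value is (a + b)/2, and mean value is additive over game sums: m(G1 + G2) = m(G1) + m(G2).
Mean of G1 = (0 + (-12))/2 = -12/2 = -6
Mean of G2 = (21 + (19))/2 = 40/2 = 20
Mean of G1 + G2 = -6 + 20 = 14

14
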